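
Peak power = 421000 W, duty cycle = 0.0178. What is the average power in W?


P_avg = 421000 * 0.0178 = 7493.8 W

7493.8 W


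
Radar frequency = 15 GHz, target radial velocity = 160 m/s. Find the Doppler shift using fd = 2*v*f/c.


fd = 2 * 160 * 15000000000.0 / 3e8 = 16000.0 Hz

16000.0 Hz


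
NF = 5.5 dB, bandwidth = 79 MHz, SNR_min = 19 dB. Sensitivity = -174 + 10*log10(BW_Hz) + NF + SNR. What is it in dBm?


10*log10(79000000.0) = 78.98
S = -174 + 78.98 + 5.5 + 19 = -70.5 dBm

-70.5 dBm


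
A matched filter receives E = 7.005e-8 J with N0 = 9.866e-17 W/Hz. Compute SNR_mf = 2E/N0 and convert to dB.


SNR_lin = 2 * 7.005e-8 / 9.866e-17 = 1.42e9
SNR_dB = 10*log10(1.42e9) = 91.5 dB

91.5 dB


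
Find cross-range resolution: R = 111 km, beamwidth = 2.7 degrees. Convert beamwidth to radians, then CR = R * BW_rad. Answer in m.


BW_rad = 0.04712389
CR = 111000 * 0.04712389 = 5230.8 m

5230.8 m


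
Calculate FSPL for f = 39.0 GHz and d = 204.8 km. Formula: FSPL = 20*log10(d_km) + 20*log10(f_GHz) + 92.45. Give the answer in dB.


20*log10(204.8) = 46.23
20*log10(39.0) = 31.82
FSPL = 170.5 dB

170.5 dB


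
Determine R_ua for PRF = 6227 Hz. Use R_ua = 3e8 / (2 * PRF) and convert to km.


R_ua = 3e8 / (2 * 6227) = 24088.6 m = 24.1 km

24.1 km


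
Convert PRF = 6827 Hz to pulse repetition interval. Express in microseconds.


PRI = 1/6827 = 0.0001464772 s = 146.5 us

146.5 us


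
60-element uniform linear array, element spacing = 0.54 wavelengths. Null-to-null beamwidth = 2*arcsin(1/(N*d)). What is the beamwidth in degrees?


1/(N*d) = 1/(60*0.54) = 0.030864
BW = 2*arcsin(0.030864) = 3.5 degrees

3.5 degrees


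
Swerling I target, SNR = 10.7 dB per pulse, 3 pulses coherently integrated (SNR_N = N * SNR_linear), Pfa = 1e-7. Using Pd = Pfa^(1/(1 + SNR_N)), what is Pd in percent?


SNR_lin = 10^(10.7/10) = 11.74898
SNR_N = 3 * 11.74898 = 35.24694
1/(1 + SNR_N) = 1/36.24694 = 0.0275885
Pd = (1e-7)^0.0275885 = 0.64103
Pd = 64.1%

64.1%


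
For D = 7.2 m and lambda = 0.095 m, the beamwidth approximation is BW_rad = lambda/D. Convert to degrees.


BW_rad = 0.095 / 7.2 = 0.013194
BW_deg = 0.76 degrees

0.76 degrees


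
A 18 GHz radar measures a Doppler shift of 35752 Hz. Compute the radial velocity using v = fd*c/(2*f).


v = 35752 * 3e8 / (2 * 18000000000.0) = 297.9 m/s

297.9 m/s


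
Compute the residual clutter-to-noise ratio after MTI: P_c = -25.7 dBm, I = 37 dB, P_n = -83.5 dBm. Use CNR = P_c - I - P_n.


CNR = -25.7 - 37 - (-83.5) = 20.8 dB

20.8 dB


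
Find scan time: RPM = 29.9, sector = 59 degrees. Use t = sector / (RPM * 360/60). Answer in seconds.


t = 59 / (29.9 * 360) * 60 = 0.33 s

0.33 s


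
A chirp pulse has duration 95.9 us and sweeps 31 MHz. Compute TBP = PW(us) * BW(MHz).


TBP = 95.9 * 31 = 2972.9

2972.9


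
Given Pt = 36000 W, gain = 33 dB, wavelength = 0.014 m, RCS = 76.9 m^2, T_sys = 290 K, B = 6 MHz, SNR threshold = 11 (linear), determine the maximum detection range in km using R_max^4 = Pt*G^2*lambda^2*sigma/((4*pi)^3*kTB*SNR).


G_lin = 10^(33/10) = 1995.262315
R^4 = 36000 * 1995.262315^2 * 0.014^2 * 76.9 / ((4*pi)^3 * 1.38e-23 * 290 * 6000000.0 * 11)
R^4 = 4.1213e18 m^4
R_max = (4.1213e18)^(1/4) = 45056.6 m = 45.1 km

45.1 km


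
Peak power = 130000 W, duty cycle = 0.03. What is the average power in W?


P_avg = 130000 * 0.03 = 3900.0 W

3900.0 W


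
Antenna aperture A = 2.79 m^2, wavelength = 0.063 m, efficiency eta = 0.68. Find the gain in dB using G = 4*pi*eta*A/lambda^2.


G_linear = 4*pi*0.68*2.79/0.063^2 = 6006.78
G_dB = 10*log10(6006.78) = 37.8 dB

37.8 dB


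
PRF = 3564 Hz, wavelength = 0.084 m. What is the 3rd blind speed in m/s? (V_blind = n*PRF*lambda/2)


V_blind = 3 * 3564 * 0.084 / 2 = 449.1 m/s

449.1 m/s


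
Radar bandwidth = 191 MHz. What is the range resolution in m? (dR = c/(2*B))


dR = 3e8 / (2 * 191000000.0) = 0.79 m

0.79 m


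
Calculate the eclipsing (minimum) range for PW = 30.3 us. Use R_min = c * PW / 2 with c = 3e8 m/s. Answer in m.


R_min = 3e8 * 30.3e-6 / 2 = 4545.0 m

4545.0 m


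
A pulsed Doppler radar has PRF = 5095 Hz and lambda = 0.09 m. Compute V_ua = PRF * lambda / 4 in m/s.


V_ua = 5095 * 0.09 / 4 = 114.6 m/s

114.6 m/s


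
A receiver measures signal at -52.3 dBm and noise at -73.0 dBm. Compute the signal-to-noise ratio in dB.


SNR = -52.3 - (-73.0) = 20.7 dB

20.7 dB


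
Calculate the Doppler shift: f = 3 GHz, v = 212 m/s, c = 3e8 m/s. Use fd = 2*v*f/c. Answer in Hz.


fd = 2 * 212 * 3000000000.0 / 3e8 = 4240.0 Hz

4240.0 Hz


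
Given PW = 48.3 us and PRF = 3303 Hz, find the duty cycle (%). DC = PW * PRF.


DC = 48.3e-6 * 3303 * 100 = 15.95%

15.95%


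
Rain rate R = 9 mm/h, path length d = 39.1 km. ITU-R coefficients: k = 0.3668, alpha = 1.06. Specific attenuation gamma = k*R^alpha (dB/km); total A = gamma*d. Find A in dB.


gamma = 0.3668 * 9^1.06 = 3.7664 dB/km
A = 3.7664 * 39.1 = 147.27 dB

147.27 dB


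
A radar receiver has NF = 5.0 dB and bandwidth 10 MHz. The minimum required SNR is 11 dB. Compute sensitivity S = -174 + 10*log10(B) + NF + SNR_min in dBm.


10*log10(10000000.0) = 70.0
S = -174 + 70.0 + 5.0 + 11 = -88.0 dBm

-88.0 dBm


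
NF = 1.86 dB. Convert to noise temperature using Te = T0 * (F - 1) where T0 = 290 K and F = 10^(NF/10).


NF_lin = 10^(1.86/10) = 1.534617
Te = 290 * (1.534617 - 1) = 155.0 K

155.0 K


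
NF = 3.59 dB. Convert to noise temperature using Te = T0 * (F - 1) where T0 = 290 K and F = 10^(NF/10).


NF_lin = 10^(3.59/10) = 2.285599
Te = 290 * (2.285599 - 1) = 372.8 K

372.8 K


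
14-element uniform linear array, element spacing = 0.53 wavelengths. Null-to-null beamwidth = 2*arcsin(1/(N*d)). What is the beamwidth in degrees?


1/(N*d) = 1/(14*0.53) = 0.134771
BW = 2*arcsin(0.134771) = 15.5 degrees

15.5 degrees


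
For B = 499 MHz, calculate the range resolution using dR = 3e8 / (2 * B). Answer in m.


dR = 3e8 / (2 * 499000000.0) = 0.3 m

0.3 m


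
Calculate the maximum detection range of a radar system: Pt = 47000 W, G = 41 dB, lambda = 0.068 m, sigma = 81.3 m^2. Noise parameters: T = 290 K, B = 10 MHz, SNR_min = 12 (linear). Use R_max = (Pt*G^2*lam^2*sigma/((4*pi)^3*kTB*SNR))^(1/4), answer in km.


G_lin = 10^(41/10) = 12589.254118
R^4 = 47000 * 12589.254118^2 * 0.068^2 * 81.3 / ((4*pi)^3 * 1.38e-23 * 290 * 10000000.0 * 12)
R^4 = 2.93845e21 m^4
R_max = (2.93845e21)^(1/4) = 232825.0 m = 232.8 km

232.8 km


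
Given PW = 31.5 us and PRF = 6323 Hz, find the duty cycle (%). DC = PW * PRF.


DC = 31.5e-6 * 6323 * 100 = 19.92%

19.92%


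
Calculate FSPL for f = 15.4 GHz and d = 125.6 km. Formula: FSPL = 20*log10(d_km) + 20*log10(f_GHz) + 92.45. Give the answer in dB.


20*log10(125.6) = 41.98
20*log10(15.4) = 23.75
FSPL = 158.2 dB

158.2 dB


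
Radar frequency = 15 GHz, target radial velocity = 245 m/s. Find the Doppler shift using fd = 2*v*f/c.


fd = 2 * 245 * 15000000000.0 / 3e8 = 24500.0 Hz

24500.0 Hz


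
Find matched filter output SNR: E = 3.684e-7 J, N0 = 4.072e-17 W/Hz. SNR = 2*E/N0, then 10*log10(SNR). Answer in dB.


SNR_lin = 2 * 3.684e-7 / 4.072e-17 = 1.809e10
SNR_dB = 10*log10(1.809e10) = 102.6 dB

102.6 dB


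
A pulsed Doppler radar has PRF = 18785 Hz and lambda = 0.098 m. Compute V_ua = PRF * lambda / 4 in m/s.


V_ua = 18785 * 0.098 / 4 = 460.2 m/s

460.2 m/s


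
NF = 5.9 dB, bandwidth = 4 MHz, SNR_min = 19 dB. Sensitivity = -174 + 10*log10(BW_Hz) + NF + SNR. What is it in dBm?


10*log10(4000000.0) = 66.02
S = -174 + 66.02 + 5.9 + 19 = -83.1 dBm

-83.1 dBm


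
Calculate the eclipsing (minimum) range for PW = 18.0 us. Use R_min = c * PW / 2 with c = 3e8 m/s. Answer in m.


R_min = 3e8 * 18.0e-6 / 2 = 2700.0 m

2700.0 m


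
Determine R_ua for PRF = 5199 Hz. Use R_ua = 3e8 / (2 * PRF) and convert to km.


R_ua = 3e8 / (2 * 5199) = 28851.7 m = 28.9 km

28.9 km


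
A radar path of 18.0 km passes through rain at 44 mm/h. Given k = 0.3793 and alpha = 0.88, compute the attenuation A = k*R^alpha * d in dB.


gamma = 0.3793 * 44^0.88 = 10.597934 dB/km
A = 10.597934 * 18.0 = 190.76 dB

190.76 dB


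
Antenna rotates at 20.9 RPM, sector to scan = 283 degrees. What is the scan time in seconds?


t = 283 / (20.9 * 360) * 60 = 2.26 s

2.26 s


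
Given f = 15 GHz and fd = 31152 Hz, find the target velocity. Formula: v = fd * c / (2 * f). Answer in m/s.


v = 31152 * 3e8 / (2 * 15000000000.0) = 311.5 m/s

311.5 m/s


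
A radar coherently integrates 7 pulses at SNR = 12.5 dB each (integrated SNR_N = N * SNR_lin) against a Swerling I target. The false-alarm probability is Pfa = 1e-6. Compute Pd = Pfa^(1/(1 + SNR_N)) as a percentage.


SNR_lin = 10^(12.5/10) = 17.78279
SNR_N = 7 * 17.78279 = 124.47953
1/(1 + SNR_N) = 1/125.47953 = 0.0079694
Pd = (1e-6)^0.0079694 = 0.89574
Pd = 89.6%

89.6%


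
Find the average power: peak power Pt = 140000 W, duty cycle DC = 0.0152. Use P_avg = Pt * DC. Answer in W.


P_avg = 140000 * 0.0152 = 2128.0 W

2128.0 W


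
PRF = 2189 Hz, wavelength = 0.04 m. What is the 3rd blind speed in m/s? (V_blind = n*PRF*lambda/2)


V_blind = 3 * 2189 * 0.04 / 2 = 131.3 m/s

131.3 m/s


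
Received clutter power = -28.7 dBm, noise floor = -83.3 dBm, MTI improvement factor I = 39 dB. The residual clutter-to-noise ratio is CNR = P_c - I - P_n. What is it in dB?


CNR = -28.7 - 39 - (-83.3) = 15.6 dB

15.6 dB


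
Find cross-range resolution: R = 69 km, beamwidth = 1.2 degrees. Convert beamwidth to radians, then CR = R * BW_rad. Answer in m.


BW_rad = 0.020943951
CR = 69000 * 0.020943951 = 1445.1 m

1445.1 m


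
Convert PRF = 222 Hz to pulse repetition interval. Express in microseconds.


PRI = 1/222 = 0.0045045045 s = 4504.5 us

4504.5 us


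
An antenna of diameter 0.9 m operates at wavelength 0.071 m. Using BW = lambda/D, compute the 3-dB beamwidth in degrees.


BW_rad = 0.071 / 0.9 = 0.078889
BW_deg = 4.52 degrees

4.52 degrees


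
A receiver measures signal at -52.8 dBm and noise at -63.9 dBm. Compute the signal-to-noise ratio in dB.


SNR = -52.8 - (-63.9) = 11.1 dB

11.1 dB


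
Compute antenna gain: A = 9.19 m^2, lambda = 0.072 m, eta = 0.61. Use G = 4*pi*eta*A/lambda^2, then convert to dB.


G_linear = 4*pi*0.61*9.19/0.072^2 = 13589.09
G_dB = 10*log10(13589.09) = 41.3 dB

41.3 dB


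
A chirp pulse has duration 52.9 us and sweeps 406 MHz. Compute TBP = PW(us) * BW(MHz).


TBP = 52.9 * 406 = 21477.4

21477.4


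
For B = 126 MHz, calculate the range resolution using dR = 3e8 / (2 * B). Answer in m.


dR = 3e8 / (2 * 126000000.0) = 1.19 m

1.19 m


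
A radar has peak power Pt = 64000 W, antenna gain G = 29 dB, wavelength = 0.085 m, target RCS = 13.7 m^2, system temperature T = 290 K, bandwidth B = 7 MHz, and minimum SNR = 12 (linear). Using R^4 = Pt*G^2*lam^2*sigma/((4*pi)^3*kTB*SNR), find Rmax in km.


G_lin = 10^(29/10) = 794.328235
R^4 = 64000 * 794.328235^2 * 0.085^2 * 13.7 / ((4*pi)^3 * 1.38e-23 * 290 * 7000000.0 * 12)
R^4 = 5.99173e18 m^4
R_max = (5.99173e18)^(1/4) = 49475.3 m = 49.5 km

49.5 km


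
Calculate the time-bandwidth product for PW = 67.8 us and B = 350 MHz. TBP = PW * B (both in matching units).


TBP = 67.8 * 350 = 23730.0

23730.0


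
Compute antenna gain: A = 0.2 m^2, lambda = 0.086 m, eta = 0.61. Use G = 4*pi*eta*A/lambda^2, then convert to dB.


G_linear = 4*pi*0.61*0.2/0.086^2 = 207.29
G_dB = 10*log10(207.29) = 23.2 dB

23.2 dB


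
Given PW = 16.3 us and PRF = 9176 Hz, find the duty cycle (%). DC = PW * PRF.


DC = 16.3e-6 * 9176 * 100 = 14.96%

14.96%


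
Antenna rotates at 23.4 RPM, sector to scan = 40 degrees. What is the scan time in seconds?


t = 40 / (23.4 * 360) * 60 = 0.28 s

0.28 s


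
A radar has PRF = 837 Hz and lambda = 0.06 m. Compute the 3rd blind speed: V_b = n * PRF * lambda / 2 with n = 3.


V_blind = 3 * 837 * 0.06 / 2 = 75.3 m/s

75.3 m/s


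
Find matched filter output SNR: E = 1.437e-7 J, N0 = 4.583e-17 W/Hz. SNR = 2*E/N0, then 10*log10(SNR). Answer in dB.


SNR_lin = 2 * 1.437e-7 / 4.583e-17 = 6.271e9
SNR_dB = 10*log10(6.271e9) = 98.0 dB

98.0 dB


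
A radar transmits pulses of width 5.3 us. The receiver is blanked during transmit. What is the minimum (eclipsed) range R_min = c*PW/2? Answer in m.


R_min = 3e8 * 5.3e-6 / 2 = 795.0 m

795.0 m


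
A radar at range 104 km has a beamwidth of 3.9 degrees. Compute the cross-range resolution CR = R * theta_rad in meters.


BW_rad = 0.068067841
CR = 104000 * 0.068067841 = 7079.1 m

7079.1 m


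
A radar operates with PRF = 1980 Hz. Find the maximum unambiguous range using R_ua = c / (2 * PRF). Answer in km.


R_ua = 3e8 / (2 * 1980) = 75757.6 m = 75.8 km

75.8 km


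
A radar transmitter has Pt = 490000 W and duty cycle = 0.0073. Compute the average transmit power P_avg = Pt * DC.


P_avg = 490000 * 0.0073 = 3577.0 W

3577.0 W


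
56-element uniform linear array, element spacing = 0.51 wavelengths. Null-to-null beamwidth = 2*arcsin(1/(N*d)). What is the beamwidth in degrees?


1/(N*d) = 1/(56*0.51) = 0.035014
BW = 2*arcsin(0.035014) = 4.0 degrees

4.0 degrees


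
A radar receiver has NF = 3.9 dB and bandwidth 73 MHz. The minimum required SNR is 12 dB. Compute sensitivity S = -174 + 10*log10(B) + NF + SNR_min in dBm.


10*log10(73000000.0) = 78.63
S = -174 + 78.63 + 3.9 + 12 = -79.5 dBm

-79.5 dBm


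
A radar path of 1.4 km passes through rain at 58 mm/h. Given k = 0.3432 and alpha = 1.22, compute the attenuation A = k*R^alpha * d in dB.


gamma = 0.3432 * 58^1.22 = 48.632818 dB/km
A = 48.632818 * 1.4 = 68.09 dB

68.09 dB


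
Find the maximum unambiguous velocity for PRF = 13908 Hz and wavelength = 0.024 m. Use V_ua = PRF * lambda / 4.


V_ua = 13908 * 0.024 / 4 = 83.4 m/s

83.4 m/s


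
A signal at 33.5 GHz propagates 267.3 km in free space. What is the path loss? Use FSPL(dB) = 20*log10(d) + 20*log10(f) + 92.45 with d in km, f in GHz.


20*log10(267.3) = 48.54
20*log10(33.5) = 30.5
FSPL = 171.5 dB

171.5 dB


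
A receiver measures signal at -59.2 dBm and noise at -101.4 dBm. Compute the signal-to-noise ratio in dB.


SNR = -59.2 - (-101.4) = 42.2 dB

42.2 dB


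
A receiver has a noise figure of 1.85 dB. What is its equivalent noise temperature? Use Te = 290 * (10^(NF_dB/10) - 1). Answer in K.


NF_lin = 10^(1.85/10) = 1.531087
Te = 290 * (1.531087 - 1) = 154.0 K

154.0 K


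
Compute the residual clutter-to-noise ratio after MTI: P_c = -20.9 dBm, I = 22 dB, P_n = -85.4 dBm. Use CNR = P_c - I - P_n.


CNR = -20.9 - 22 - (-85.4) = 42.5 dB

42.5 dB


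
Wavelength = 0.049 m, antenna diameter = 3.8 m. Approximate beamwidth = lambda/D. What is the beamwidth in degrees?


BW_rad = 0.049 / 3.8 = 0.012895
BW_deg = 0.74 degrees

0.74 degrees


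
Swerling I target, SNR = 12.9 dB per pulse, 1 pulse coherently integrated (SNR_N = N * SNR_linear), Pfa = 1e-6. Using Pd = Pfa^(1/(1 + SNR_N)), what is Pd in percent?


SNR_lin = 10^(12.9/10) = 19.49845
SNR_N = 1 * 19.49845 = 19.49845
1/(1 + SNR_N) = 1/20.49845 = 0.0487842
Pd = (1e-6)^0.0487842 = 0.50968
Pd = 51.0%

51.0%


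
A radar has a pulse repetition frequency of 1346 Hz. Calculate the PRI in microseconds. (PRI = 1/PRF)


PRI = 1/1346 = 0.0007429421 s = 742.9 us

742.9 us


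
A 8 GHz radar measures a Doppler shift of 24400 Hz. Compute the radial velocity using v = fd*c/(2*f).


v = 24400 * 3e8 / (2 * 8000000000.0) = 457.5 m/s

457.5 m/s


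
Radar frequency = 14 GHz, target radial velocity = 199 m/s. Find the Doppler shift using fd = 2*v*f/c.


fd = 2 * 199 * 14000000000.0 / 3e8 = 18573.3 Hz

18573.3 Hz


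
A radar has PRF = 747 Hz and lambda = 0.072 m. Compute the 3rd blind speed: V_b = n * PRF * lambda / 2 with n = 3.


V_blind = 3 * 747 * 0.072 / 2 = 80.7 m/s

80.7 m/s


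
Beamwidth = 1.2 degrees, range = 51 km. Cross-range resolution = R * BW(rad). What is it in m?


BW_rad = 0.020943951
CR = 51000 * 0.020943951 = 1068.1 m

1068.1 m


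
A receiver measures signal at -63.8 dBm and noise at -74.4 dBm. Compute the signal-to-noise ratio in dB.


SNR = -63.8 - (-74.4) = 10.6 dB

10.6 dB


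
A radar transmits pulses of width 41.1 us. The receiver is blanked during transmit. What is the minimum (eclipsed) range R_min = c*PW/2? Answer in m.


R_min = 3e8 * 41.1e-6 / 2 = 6165.0 m

6165.0 m


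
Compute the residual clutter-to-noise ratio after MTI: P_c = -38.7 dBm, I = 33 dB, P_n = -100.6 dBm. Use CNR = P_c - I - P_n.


CNR = -38.7 - 33 - (-100.6) = 28.9 dB

28.9 dB


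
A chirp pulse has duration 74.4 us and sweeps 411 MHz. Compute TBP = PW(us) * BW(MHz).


TBP = 74.4 * 411 = 30578.4

30578.4


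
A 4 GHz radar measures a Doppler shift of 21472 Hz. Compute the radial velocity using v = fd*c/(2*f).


v = 21472 * 3e8 / (2 * 4000000000.0) = 805.2 m/s

805.2 m/s


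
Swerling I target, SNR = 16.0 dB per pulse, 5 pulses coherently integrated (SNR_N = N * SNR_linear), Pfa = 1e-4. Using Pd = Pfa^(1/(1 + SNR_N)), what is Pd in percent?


SNR_lin = 10^(16.0/10) = 39.81072
SNR_N = 5 * 39.81072 = 199.0536
1/(1 + SNR_N) = 1/200.0536 = 0.0049987
Pd = (1e-4)^0.0049987 = 0.955
Pd = 95.5%

95.5%


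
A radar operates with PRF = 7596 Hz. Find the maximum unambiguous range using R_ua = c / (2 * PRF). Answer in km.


R_ua = 3e8 / (2 * 7596) = 19747.2 m = 19.7 km

19.7 km


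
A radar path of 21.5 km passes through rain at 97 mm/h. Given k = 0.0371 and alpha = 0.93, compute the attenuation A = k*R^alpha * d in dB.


gamma = 0.0371 * 97^0.93 = 2.612592 dB/km
A = 2.612592 * 21.5 = 56.17 dB

56.17 dB


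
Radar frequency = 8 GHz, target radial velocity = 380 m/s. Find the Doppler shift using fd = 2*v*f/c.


fd = 2 * 380 * 8000000000.0 / 3e8 = 20266.7 Hz

20266.7 Hz


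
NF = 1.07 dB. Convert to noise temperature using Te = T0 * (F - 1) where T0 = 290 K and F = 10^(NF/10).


NF_lin = 10^(1.07/10) = 1.279381
Te = 290 * (1.279381 - 1) = 81.0 K

81.0 K


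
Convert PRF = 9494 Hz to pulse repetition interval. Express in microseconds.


PRI = 1/9494 = 0.0001053297 s = 105.3 us

105.3 us


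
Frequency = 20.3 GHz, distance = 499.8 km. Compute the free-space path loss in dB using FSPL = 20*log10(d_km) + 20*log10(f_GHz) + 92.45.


20*log10(499.8) = 53.98
20*log10(20.3) = 26.15
FSPL = 172.6 dB

172.6 dB


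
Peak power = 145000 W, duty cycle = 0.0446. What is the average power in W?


P_avg = 145000 * 0.0446 = 6467.0 W

6467.0 W


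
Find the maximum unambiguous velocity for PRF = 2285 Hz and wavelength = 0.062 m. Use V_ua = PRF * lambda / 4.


V_ua = 2285 * 0.062 / 4 = 35.4 m/s

35.4 m/s


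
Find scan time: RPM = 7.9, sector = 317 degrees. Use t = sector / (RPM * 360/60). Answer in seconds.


t = 317 / (7.9 * 360) * 60 = 6.69 s

6.69 s


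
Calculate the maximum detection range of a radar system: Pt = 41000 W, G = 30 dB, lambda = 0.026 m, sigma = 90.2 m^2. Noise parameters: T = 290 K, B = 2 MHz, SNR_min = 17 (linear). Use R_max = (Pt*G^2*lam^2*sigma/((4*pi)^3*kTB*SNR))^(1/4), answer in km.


G_lin = 10^(30/10) = 1000.0
R^4 = 41000 * 1000.0^2 * 0.026^2 * 90.2 / ((4*pi)^3 * 1.38e-23 * 290 * 2000000.0 * 17)
R^4 = 9.25873e18 m^4
R_max = (9.25873e18)^(1/4) = 55161.7 m = 55.2 km

55.2 km


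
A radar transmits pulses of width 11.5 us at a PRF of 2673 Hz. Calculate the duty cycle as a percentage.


DC = 11.5e-6 * 2673 * 100 = 3.07%

3.07%


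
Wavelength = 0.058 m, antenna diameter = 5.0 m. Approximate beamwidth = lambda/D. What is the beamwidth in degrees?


BW_rad = 0.058 / 5.0 = 0.0116
BW_deg = 0.66 degrees

0.66 degrees


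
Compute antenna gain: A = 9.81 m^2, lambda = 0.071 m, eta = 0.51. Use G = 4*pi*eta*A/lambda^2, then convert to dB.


G_linear = 4*pi*0.51*9.81/0.071^2 = 12471.89
G_dB = 10*log10(12471.89) = 41.0 dB

41.0 dB


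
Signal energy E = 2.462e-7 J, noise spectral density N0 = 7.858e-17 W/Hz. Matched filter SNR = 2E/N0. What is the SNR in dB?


SNR_lin = 2 * 2.462e-7 / 7.858e-17 = 6.266e9
SNR_dB = 10*log10(6.266e9) = 98.0 dB

98.0 dB


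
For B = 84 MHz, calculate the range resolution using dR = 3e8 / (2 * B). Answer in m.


dR = 3e8 / (2 * 84000000.0) = 1.79 m

1.79 m


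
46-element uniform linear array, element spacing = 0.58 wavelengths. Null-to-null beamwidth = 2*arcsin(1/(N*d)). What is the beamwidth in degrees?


1/(N*d) = 1/(46*0.58) = 0.037481
BW = 2*arcsin(0.037481) = 4.3 degrees

4.3 degrees


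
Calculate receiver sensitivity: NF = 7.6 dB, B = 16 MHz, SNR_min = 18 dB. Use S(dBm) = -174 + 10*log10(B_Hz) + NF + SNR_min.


10*log10(16000000.0) = 72.04
S = -174 + 72.04 + 7.6 + 18 = -76.4 dBm

-76.4 dBm


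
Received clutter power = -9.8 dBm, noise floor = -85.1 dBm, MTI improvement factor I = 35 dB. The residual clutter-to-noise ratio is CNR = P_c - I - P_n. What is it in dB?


CNR = -9.8 - 35 - (-85.1) = 40.3 dB

40.3 dB


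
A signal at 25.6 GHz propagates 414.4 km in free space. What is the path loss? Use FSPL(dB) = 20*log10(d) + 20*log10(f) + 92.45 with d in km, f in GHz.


20*log10(414.4) = 52.35
20*log10(25.6) = 28.16
FSPL = 173.0 dB

173.0 dB


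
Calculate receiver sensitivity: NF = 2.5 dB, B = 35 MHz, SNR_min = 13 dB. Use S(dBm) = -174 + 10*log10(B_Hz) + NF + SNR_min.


10*log10(35000000.0) = 75.44
S = -174 + 75.44 + 2.5 + 13 = -83.1 dBm

-83.1 dBm


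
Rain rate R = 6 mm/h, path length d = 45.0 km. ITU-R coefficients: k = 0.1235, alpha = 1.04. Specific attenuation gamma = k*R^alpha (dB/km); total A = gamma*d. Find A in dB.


gamma = 0.1235 * 6^1.04 = 0.796057 dB/km
A = 0.796057 * 45.0 = 35.82 dB

35.82 dB


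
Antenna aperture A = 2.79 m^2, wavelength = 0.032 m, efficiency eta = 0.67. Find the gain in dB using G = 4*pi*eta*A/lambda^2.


G_linear = 4*pi*0.67*2.79/0.032^2 = 22939.76
G_dB = 10*log10(22939.76) = 43.6 dB

43.6 dB


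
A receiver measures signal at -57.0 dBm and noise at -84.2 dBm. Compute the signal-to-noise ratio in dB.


SNR = -57.0 - (-84.2) = 27.2 dB

27.2 dB


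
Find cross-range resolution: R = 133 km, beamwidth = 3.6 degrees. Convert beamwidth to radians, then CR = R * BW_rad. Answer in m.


BW_rad = 0.062831853
CR = 133000 * 0.062831853 = 8356.6 m

8356.6 m


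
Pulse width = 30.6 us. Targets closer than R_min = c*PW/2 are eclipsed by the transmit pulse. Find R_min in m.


R_min = 3e8 * 30.6e-6 / 2 = 4590.0 m

4590.0 m


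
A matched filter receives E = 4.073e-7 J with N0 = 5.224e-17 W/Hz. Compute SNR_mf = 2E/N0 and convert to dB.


SNR_lin = 2 * 4.073e-7 / 5.224e-17 = 1.559e10
SNR_dB = 10*log10(1.559e10) = 101.9 dB

101.9 dB


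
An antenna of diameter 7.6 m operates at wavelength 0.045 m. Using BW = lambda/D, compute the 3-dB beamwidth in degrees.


BW_rad = 0.045 / 7.6 = 0.005921
BW_deg = 0.34 degrees

0.34 degrees


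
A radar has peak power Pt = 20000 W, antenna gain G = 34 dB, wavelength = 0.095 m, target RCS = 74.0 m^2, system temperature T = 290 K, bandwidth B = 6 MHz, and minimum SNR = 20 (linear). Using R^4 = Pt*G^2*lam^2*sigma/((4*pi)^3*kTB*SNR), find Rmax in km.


G_lin = 10^(34/10) = 2511.886432
R^4 = 20000 * 2511.886432^2 * 0.095^2 * 74.0 / ((4*pi)^3 * 1.38e-23 * 290 * 6000000.0 * 20)
R^4 = 8.84344e19 m^4
R_max = (8.84344e19)^(1/4) = 96974.0 m = 97.0 km

97.0 km


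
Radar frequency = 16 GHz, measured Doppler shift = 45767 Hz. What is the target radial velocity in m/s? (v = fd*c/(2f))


v = 45767 * 3e8 / (2 * 16000000000.0) = 429.1 m/s

429.1 m/s


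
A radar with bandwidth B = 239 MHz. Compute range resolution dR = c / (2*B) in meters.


dR = 3e8 / (2 * 239000000.0) = 0.63 m

0.63 m


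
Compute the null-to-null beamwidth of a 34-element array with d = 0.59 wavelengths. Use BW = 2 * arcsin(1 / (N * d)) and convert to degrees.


1/(N*d) = 1/(34*0.59) = 0.04985
BW = 2*arcsin(0.04985) = 5.7 degrees

5.7 degrees


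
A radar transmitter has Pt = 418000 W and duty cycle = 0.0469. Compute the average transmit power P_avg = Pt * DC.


P_avg = 418000 * 0.0469 = 19604.2 W

19604.2 W


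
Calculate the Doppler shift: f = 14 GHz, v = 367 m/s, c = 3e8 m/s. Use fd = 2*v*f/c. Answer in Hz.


fd = 2 * 367 * 14000000000.0 / 3e8 = 34253.3 Hz

34253.3 Hz


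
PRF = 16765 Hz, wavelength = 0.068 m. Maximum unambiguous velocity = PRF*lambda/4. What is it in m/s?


V_ua = 16765 * 0.068 / 4 = 285.0 m/s

285.0 m/s


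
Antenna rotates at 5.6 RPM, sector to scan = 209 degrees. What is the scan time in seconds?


t = 209 / (5.6 * 360) * 60 = 6.22 s

6.22 s


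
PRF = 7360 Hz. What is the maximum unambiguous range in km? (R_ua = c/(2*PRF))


R_ua = 3e8 / (2 * 7360) = 20380.4 m = 20.4 km

20.4 km


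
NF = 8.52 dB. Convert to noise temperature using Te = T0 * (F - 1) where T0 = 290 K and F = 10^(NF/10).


NF_lin = 10^(8.52/10) = 7.112135
Te = 290 * (7.112135 - 1) = 1772.5 K

1772.5 K


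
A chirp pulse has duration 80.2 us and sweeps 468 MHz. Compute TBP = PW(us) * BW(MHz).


TBP = 80.2 * 468 = 37533.6

37533.6


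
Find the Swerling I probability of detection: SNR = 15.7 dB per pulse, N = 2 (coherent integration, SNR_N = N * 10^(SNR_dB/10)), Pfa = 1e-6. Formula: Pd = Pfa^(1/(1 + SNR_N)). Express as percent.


SNR_lin = 10^(15.7/10) = 37.15352
SNR_N = 2 * 37.15352 = 74.30704
1/(1 + SNR_N) = 1/75.30704 = 0.013279
Pd = (1e-6)^0.013279 = 0.83239
Pd = 83.2%

83.2%


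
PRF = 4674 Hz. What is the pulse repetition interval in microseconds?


PRI = 1/4674 = 0.0002139495 s = 213.9 us

213.9 us


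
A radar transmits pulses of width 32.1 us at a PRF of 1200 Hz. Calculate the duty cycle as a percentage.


DC = 32.1e-6 * 1200 * 100 = 3.85%

3.85%


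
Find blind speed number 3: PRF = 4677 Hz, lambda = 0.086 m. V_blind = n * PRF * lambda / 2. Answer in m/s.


V_blind = 3 * 4677 * 0.086 / 2 = 603.3 m/s

603.3 m/s


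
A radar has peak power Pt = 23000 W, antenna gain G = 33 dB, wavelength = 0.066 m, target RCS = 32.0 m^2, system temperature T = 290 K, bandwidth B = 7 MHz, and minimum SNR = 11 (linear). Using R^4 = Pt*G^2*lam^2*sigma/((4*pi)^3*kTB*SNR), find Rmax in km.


G_lin = 10^(33/10) = 1995.262315
R^4 = 23000 * 1995.262315^2 * 0.066^2 * 32.0 / ((4*pi)^3 * 1.38e-23 * 290 * 7000000.0 * 11)
R^4 = 2.08722e19 m^4
R_max = (2.08722e19)^(1/4) = 67591.5 m = 67.6 km

67.6 km


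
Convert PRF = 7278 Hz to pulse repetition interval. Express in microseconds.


PRI = 1/7278 = 0.0001374004 s = 137.4 us

137.4 us


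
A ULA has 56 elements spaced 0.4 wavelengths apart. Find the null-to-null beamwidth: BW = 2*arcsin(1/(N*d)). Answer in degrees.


1/(N*d) = 1/(56*0.4) = 0.044643
BW = 2*arcsin(0.044643) = 5.1 degrees

5.1 degrees


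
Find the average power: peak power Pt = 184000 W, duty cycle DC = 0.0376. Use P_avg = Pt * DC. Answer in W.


P_avg = 184000 * 0.0376 = 6918.4 W

6918.4 W


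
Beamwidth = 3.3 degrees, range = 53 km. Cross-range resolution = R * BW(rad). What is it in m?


BW_rad = 0.057595865
CR = 53000 * 0.057595865 = 3052.6 m

3052.6 m


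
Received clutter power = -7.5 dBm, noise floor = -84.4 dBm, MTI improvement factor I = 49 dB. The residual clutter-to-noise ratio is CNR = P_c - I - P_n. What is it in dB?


CNR = -7.5 - 49 - (-84.4) = 27.9 dB

27.9 dB


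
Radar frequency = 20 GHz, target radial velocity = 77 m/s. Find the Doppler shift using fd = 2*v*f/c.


fd = 2 * 77 * 20000000000.0 / 3e8 = 10266.7 Hz

10266.7 Hz


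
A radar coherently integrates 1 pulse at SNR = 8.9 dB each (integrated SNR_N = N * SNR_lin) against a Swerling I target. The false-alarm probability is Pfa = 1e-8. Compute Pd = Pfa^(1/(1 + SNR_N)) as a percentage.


SNR_lin = 10^(8.9/10) = 7.76247
SNR_N = 1 * 7.76247 = 7.76247
1/(1 + SNR_N) = 1/8.76247 = 0.1141231
Pd = (1e-8)^0.1141231 = 0.12218
Pd = 12.2%

12.2%


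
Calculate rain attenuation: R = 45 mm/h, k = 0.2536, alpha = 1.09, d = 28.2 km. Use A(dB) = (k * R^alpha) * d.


gamma = 0.2536 * 45^1.09 = 16.074997 dB/km
A = 16.074997 * 28.2 = 453.31 dB

453.31 dB


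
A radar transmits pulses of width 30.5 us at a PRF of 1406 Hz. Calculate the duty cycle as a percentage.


DC = 30.5e-6 * 1406 * 100 = 4.29%

4.29%


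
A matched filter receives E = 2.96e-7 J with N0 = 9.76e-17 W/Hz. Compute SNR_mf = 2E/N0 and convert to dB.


SNR_lin = 2 * 2.96e-7 / 9.76e-17 = 6.066e9
SNR_dB = 10*log10(6.066e9) = 97.8 dB

97.8 dB


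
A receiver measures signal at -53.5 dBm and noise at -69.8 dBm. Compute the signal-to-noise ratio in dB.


SNR = -53.5 - (-69.8) = 16.3 dB

16.3 dB


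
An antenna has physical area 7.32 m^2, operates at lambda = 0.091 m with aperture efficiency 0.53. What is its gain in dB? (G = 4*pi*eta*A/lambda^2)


G_linear = 4*pi*0.53*7.32/0.091^2 = 5887.27
G_dB = 10*log10(5887.27) = 37.7 dB

37.7 dB


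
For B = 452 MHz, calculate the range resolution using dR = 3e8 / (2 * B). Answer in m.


dR = 3e8 / (2 * 452000000.0) = 0.33 m

0.33 m


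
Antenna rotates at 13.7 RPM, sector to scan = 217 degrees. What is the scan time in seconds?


t = 217 / (13.7 * 360) * 60 = 2.64 s

2.64 s


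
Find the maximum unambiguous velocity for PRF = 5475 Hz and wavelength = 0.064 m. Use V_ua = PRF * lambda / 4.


V_ua = 5475 * 0.064 / 4 = 87.6 m/s

87.6 m/s


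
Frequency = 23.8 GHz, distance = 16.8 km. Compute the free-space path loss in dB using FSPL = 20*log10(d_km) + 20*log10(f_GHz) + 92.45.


20*log10(16.8) = 24.51
20*log10(23.8) = 27.53
FSPL = 144.5 dB

144.5 dB


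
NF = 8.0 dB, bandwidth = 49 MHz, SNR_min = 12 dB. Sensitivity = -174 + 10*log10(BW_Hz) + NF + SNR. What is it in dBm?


10*log10(49000000.0) = 76.9
S = -174 + 76.9 + 8.0 + 12 = -77.1 dBm

-77.1 dBm


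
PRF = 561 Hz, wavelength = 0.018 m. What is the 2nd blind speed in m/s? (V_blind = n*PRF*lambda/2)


V_blind = 2 * 561 * 0.018 / 2 = 10.1 m/s

10.1 m/s


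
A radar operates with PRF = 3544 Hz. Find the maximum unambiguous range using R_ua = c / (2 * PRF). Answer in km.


R_ua = 3e8 / (2 * 3544) = 42325.1 m = 42.3 km

42.3 km


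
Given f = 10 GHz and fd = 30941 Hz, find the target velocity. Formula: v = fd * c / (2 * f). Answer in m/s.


v = 30941 * 3e8 / (2 * 10000000000.0) = 464.1 m/s

464.1 m/s


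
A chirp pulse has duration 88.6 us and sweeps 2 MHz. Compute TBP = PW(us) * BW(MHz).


TBP = 88.6 * 2 = 177.2

177.2


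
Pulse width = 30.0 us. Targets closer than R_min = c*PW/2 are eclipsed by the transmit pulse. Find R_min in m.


R_min = 3e8 * 30.0e-6 / 2 = 4500.0 m

4500.0 m


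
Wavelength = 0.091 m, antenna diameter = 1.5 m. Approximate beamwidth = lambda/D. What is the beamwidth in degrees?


BW_rad = 0.091 / 1.5 = 0.060667
BW_deg = 3.48 degrees

3.48 degrees


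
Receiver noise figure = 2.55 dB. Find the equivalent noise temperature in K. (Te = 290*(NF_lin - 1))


NF_lin = 10^(2.55/10) = 1.798871
Te = 290 * (1.798871 - 1) = 231.7 K

231.7 K


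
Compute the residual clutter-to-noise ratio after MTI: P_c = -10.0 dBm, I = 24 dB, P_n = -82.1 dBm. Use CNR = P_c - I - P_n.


CNR = -10.0 - 24 - (-82.1) = 48.1 dB

48.1 dB


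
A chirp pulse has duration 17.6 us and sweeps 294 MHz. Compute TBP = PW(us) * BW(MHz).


TBP = 17.6 * 294 = 5174.4

5174.4


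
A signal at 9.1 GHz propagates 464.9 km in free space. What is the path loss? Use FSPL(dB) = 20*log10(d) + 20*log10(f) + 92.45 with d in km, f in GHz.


20*log10(464.9) = 53.35
20*log10(9.1) = 19.18
FSPL = 165.0 dB

165.0 dB


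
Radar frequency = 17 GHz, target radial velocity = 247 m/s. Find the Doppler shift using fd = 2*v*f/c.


fd = 2 * 247 * 17000000000.0 / 3e8 = 27993.3 Hz

27993.3 Hz


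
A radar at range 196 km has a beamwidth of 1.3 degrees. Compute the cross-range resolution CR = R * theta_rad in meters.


BW_rad = 0.02268928
CR = 196000 * 0.02268928 = 4447.1 m

4447.1 m


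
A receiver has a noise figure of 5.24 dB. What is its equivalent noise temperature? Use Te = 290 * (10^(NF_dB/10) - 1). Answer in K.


NF_lin = 10^(5.24/10) = 3.34195
Te = 290 * (3.34195 - 1) = 679.2 K

679.2 K


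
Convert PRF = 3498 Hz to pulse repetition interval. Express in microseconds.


PRI = 1/3498 = 0.0002858776 s = 285.9 us

285.9 us


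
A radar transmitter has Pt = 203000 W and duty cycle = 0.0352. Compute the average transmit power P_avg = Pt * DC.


P_avg = 203000 * 0.0352 = 7145.6 W

7145.6 W


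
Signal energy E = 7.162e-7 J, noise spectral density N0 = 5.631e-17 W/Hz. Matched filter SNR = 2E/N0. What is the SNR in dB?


SNR_lin = 2 * 7.162e-7 / 5.631e-17 = 2.544e10
SNR_dB = 10*log10(2.544e10) = 104.1 dB

104.1 dB


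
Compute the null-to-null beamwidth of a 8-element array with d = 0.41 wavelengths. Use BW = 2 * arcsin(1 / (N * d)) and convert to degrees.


1/(N*d) = 1/(8*0.41) = 0.304878
BW = 2*arcsin(0.304878) = 35.5 degrees

35.5 degrees


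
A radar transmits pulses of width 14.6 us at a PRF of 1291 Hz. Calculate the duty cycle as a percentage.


DC = 14.6e-6 * 1291 * 100 = 1.88%

1.88%


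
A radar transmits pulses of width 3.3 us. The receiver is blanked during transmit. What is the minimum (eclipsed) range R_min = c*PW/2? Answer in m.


R_min = 3e8 * 3.3e-6 / 2 = 495.0 m

495.0 m


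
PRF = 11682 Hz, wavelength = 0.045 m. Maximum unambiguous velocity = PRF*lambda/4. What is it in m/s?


V_ua = 11682 * 0.045 / 4 = 131.4 m/s

131.4 m/s


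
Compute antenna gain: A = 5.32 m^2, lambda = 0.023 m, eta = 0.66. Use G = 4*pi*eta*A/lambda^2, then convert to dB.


G_linear = 4*pi*0.66*5.32/0.023^2 = 83408.39
G_dB = 10*log10(83408.39) = 49.2 dB

49.2 dB


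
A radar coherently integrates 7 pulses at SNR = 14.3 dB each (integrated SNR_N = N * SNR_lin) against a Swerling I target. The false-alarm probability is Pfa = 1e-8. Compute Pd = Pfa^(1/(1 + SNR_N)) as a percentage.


SNR_lin = 10^(14.3/10) = 26.91535
SNR_N = 7 * 26.91535 = 188.40745
1/(1 + SNR_N) = 1/189.40745 = 0.0052796
Pd = (1e-8)^0.0052796 = 0.90733
Pd = 90.7%

90.7%


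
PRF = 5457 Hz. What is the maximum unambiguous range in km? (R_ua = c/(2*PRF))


R_ua = 3e8 / (2 * 5457) = 27487.6 m = 27.5 km

27.5 km


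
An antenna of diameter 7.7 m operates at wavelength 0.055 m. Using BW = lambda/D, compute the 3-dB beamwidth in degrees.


BW_rad = 0.055 / 7.7 = 0.007143
BW_deg = 0.41 degrees

0.41 degrees


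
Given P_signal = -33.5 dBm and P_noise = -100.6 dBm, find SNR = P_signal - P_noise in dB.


SNR = -33.5 - (-100.6) = 67.1 dB

67.1 dB


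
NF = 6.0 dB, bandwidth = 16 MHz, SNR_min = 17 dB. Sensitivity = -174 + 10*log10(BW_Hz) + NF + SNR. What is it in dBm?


10*log10(16000000.0) = 72.04
S = -174 + 72.04 + 6.0 + 17 = -79.0 dBm

-79.0 dBm


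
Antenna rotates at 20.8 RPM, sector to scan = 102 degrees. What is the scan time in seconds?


t = 102 / (20.8 * 360) * 60 = 0.82 s

0.82 s


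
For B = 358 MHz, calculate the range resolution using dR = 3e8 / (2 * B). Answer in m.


dR = 3e8 / (2 * 358000000.0) = 0.42 m

0.42 m


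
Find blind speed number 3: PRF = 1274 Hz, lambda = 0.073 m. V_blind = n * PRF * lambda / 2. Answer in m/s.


V_blind = 3 * 1274 * 0.073 / 2 = 139.5 m/s

139.5 m/s


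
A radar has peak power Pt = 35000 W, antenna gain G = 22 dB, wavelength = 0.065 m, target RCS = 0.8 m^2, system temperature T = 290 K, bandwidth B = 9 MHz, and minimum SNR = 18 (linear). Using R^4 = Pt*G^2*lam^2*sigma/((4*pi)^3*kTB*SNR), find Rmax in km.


G_lin = 10^(22/10) = 158.489319
R^4 = 35000 * 158.489319^2 * 0.065^2 * 0.8 / ((4*pi)^3 * 1.38e-23 * 290 * 9000000.0 * 18)
R^4 = 2.30974e15 m^4
R_max = (2.30974e15)^(1/4) = 6932.5 m = 6.9 km

6.9 km


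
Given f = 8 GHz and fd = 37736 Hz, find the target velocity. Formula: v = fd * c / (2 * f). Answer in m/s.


v = 37736 * 3e8 / (2 * 8000000000.0) = 707.6 m/s

707.6 m/s


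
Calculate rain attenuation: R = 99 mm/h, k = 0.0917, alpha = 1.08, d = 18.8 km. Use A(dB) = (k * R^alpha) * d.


gamma = 0.0917 * 99^1.08 = 13.11159 dB/km
A = 13.11159 * 18.8 = 246.5 dB

246.5 dB


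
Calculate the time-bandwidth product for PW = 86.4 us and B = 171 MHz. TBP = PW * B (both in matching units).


TBP = 86.4 * 171 = 14774.4

14774.4


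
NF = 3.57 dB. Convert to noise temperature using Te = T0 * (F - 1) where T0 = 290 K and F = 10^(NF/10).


NF_lin = 10^(3.57/10) = 2.275097
Te = 290 * (2.275097 - 1) = 369.8 K

369.8 K


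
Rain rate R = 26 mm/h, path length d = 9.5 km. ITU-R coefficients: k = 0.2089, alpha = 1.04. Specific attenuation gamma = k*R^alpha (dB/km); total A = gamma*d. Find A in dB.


gamma = 0.2089 * 26^1.04 = 6.187436 dB/km
A = 6.187436 * 9.5 = 58.78 dB

58.78 dB


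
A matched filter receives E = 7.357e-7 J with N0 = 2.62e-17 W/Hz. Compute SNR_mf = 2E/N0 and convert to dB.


SNR_lin = 2 * 7.357e-7 / 2.62e-17 = 5.616e10
SNR_dB = 10*log10(5.616e10) = 107.5 dB

107.5 dB


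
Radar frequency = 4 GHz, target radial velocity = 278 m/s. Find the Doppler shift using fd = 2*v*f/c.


fd = 2 * 278 * 4000000000.0 / 3e8 = 7413.3 Hz

7413.3 Hz


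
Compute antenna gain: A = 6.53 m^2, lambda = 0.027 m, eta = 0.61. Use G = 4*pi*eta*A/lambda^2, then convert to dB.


G_linear = 4*pi*0.61*6.53/0.027^2 = 68663.41
G_dB = 10*log10(68663.41) = 48.4 dB

48.4 dB


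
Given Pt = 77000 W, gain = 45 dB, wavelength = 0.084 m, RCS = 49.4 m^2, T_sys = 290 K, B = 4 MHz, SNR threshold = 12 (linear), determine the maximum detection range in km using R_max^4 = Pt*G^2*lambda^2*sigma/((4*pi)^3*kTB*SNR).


G_lin = 10^(45/10) = 31622.776602
R^4 = 77000 * 31622.776602^2 * 0.084^2 * 49.4 / ((4*pi)^3 * 1.38e-23 * 290 * 4000000.0 * 12)
R^4 = 7.0409e22 m^4
R_max = (7.0409e22)^(1/4) = 515118.4 m = 515.1 km

515.1 km


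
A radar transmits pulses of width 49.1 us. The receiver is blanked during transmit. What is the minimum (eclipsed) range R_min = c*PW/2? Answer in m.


R_min = 3e8 * 49.1e-6 / 2 = 7365.0 m

7365.0 m


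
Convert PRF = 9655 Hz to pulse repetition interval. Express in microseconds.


PRI = 1/9655 = 0.0001035733 s = 103.6 us

103.6 us


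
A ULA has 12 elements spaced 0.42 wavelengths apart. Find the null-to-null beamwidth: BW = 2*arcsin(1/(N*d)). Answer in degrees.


1/(N*d) = 1/(12*0.42) = 0.198413
BW = 2*arcsin(0.198413) = 22.9 degrees

22.9 degrees


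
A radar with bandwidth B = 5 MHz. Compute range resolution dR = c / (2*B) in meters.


dR = 3e8 / (2 * 5000000.0) = 30.0 m

30.0 m


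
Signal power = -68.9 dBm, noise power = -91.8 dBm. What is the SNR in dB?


SNR = -68.9 - (-91.8) = 22.9 dB

22.9 dB


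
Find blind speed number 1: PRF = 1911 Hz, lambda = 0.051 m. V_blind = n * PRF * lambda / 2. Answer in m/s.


V_blind = 1 * 1911 * 0.051 / 2 = 48.7 m/s

48.7 m/s


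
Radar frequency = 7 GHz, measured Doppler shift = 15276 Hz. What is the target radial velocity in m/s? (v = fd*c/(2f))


v = 15276 * 3e8 / (2 * 7000000000.0) = 327.3 m/s

327.3 m/s


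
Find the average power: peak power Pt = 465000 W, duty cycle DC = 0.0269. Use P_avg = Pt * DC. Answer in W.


P_avg = 465000 * 0.0269 = 12508.5 W

12508.5 W


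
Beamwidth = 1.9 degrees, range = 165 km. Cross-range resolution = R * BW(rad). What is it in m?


BW_rad = 0.033161256
CR = 165000 * 0.033161256 = 5471.6 m

5471.6 m


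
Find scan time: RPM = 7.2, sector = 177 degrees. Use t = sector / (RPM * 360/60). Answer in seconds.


t = 177 / (7.2 * 360) * 60 = 4.1 s

4.1 s


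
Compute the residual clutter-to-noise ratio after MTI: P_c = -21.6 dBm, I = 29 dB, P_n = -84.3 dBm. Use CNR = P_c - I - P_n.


CNR = -21.6 - 29 - (-84.3) = 33.7 dB

33.7 dB
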